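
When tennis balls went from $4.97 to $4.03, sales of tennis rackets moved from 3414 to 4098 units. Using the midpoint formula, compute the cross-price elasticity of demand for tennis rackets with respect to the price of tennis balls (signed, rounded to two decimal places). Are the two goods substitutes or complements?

-0.87; complements

%ΔQ_{tennis rackets} = (4098 − 3414)/avg = 684/3756 = 0.182108…
%ΔP_{tennis balls} = (4.03 − 4.97)/avg = -0.94/4.5 = -0.208888…
E_cross = (684/3756) / (-0.94/4.5) = -0.8717…
E_cross < 0 ⇒ the goods are complements.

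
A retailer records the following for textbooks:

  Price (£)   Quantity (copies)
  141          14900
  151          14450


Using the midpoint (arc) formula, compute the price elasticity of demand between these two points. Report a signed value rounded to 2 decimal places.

-0.45

%ΔQ = (14450 − 14900) / [(14900 + 14450)/2] = -450/14675 = -0.030664…
%ΔP = (151 − 141) / [(141 + 151)/2] = 10/146 = 0.068493…
Arc Ed = %ΔQ / %ΔP = (-450/14675) / (10/146) = -0.4477…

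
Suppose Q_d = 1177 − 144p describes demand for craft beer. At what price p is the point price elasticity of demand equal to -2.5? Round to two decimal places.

Ed = −144p/(1177 − 144p). Set this equal to -2.5:
144p = 2.5·(1177 − 144p) ⇒ 144p(1 + 2.5) = 2.5·1177
p = 2.5·1177 / (144·3.5) = 5.8382…

5.84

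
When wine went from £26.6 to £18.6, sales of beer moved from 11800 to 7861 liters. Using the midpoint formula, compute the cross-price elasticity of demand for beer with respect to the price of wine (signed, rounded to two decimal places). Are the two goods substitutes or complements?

%ΔQ_{beer} = (7861 − 11800)/avg = -3939/9830.5 = -0.400691…
%ΔP_{wine} = (18.6 − 26.6)/avg = -8/22.6 = -0.353982…
E_cross = (-3939/9830.5) / (-8/22.6) = 1.1319…
E_cross > 0 ⇒ the goods are substitutes.

1.13; substitutes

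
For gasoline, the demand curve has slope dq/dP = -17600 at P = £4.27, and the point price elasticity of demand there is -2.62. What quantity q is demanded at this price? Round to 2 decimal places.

28683.97

Ed = (dq/dP)·(P/q) ⇒ q = (dq/dP)·P/Ed = (-17600)·4.27/(-2.62) = 28683.9694…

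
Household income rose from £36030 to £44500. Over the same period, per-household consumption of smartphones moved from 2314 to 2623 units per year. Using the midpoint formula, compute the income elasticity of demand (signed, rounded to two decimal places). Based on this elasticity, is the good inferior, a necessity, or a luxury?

%ΔQ = (2623 − 2314)/[( 2314 + 2623)/2] = 309/2468.5 = 0.125177…
%ΔIncome = (44500 − 36030)/[( 36030 + 44500)/2] = 8470/40265 = 0.210356…
E_income = (309/2468.5) / (8470/40265) = 0.5950…
0 < E_income < 1 ⇒ normal good, necessity.

0.60; necessity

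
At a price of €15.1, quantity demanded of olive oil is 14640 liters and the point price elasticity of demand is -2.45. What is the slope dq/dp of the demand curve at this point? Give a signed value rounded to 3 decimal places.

Ed = (dq/dp)·(p/q) ⇒ dq/dp = Ed·q/p = (-2.45)·14640/15.1 = -2375.36423…

-2375.364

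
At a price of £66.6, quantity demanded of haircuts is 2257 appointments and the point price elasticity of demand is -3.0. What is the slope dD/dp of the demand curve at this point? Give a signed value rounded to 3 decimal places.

-101.667

Ed = (dD/dp)·(p/D) ⇒ dD/dp = Ed·D/p = (-3.0)·2257/66.6 = -101.66666…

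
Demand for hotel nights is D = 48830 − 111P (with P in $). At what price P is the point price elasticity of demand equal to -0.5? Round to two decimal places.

Ed = −111P/(48830 − 111P). Set this equal to -0.5:
111P = 0.5·(48830 − 111P) ⇒ 111P(1 + 0.5) = 0.5·48830
P = 0.5·48830 / (111·1.5) = 146.6366…

146.64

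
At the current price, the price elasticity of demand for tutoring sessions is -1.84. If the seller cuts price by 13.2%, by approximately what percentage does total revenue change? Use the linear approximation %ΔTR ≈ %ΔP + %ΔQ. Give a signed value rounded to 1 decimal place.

+11.1%

%ΔQ ≈ Ed × %ΔP = (-1.84) × (-13.2%) = +24.2880%
%ΔTR ≈ %ΔP + %ΔQ = (-13.2%) + (+24.2880%) = +11.0880%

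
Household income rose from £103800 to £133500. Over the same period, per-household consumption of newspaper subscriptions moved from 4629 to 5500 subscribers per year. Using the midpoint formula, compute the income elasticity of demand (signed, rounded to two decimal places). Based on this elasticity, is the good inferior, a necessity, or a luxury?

%ΔQ = (5500 − 4629)/[( 4629 + 5500)/2] = 871/5064.5 = 0.171981…
%ΔIncome = (133500 − 103800)/[( 103800 + 133500)/2] = 29700/118650 = 0.250316…
E_income = (871/5064.5) / (29700/118650) = 0.6870…
0 < E_income < 1 ⇒ normal good, necessity.

0.69; necessity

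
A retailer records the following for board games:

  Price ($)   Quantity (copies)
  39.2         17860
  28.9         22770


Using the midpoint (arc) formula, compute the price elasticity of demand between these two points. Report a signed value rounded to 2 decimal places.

-0.80

%ΔQ = (22770 − 17860) / [(17860 + 22770)/2] = 4910/20315 = 0.241693…
%ΔP = (28.9 − 39.2) / [(39.2 + 28.9)/2] = -10.3/34.05 = -0.302496…
Arc Ed = %ΔQ / %ΔP = (4910/20315) / (-10.3/34.05) = -0.7989…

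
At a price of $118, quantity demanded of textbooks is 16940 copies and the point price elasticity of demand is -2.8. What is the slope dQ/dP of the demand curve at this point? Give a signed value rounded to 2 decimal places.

Ed = (dQ/dP)·(P/Q) ⇒ dQ/dP = Ed·Q/P = (-2.8)·16940/118 = -401.9661…

-401.97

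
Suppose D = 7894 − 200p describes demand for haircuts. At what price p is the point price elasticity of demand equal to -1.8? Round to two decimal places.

Ed = −200p/(7894 − 200p). Set this equal to -1.8:
200p = 1.8·(7894 − 200p) ⇒ 200p(1 + 1.8) = 1.8·7894
p = 1.8·7894 / (200·2.8) = 25.3735…

25.37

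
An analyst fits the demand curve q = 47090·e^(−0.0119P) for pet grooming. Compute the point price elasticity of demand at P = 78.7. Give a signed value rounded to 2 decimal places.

dq/dP = −0.0119·q = -219.657. At P = 78.7, q = 18458.6.
Ed = (dq/dP)·(P/q) = (-219.657) × (78.7/18458.6) = -0.9365…

-0.94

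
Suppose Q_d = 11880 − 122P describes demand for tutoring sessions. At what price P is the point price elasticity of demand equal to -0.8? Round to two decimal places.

43.28

Ed = −122P/(11880 − 122P). Set this equal to -0.8:
122P = 0.8·(11880 − 122P) ⇒ 122P(1 + 0.8) = 0.8·11880
P = 0.8·11880 / (122·1.8) = 43.2786…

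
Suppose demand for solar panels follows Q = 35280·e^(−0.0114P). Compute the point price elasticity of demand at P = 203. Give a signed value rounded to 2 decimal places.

-2.31

dQ/dP = −0.0114·Q = -39.7548. At P = 203, Q = 3487.26.
Ed = (dQ/dP)·(P/Q) = (-39.7548) × (203/3487.26) = -2.3142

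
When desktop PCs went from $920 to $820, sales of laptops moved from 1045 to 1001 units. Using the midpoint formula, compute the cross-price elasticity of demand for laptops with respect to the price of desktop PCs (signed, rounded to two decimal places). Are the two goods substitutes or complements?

%ΔQ_{laptops} = (1001 − 1045)/avg = -44/1023 = -0.043010…
%ΔP_{desktop PCs} = (820 − 920)/avg = -100/870 = -0.114942…
E_cross = (-44/1023) / (-100/870) = 0.3741…
E_cross > 0 ⇒ the goods are substitutes.

0.37; substitutes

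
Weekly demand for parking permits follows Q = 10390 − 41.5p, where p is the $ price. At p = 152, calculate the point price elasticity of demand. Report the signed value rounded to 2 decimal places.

dQ/dp = −41.5. At p = 152, Q = 10390 − 41.5(152) = 4082.
Ed = (dQ/dp)·(p/Q) = −41.5 × (152/4082) = -1.5453…

-1.55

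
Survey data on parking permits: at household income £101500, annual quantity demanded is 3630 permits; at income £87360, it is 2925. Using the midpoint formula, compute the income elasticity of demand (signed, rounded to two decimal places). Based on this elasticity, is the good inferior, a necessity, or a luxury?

%ΔQ = (2925 − 3630)/[( 3630 + 2925)/2] = -705/3277.5 = -0.215102…
%ΔIncome = (87360 − 101500)/[( 101500 + 87360)/2] = -14140/94430 = -0.149740…
E_income = (-705/3277.5) / (-14140/94430) = 1.4365…
E_income > 1 ⇒ normal good, luxury.

1.44; luxury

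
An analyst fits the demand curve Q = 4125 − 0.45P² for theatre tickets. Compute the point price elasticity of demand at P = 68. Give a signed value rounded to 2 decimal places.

dQ/dP = −2·0.45·P = -61.2. At P = 68, Q = 2044.2.
Ed = (dQ/dP)·(P/Q) = (-61.2) × (68/2044.2) = -2.0358…

-2.04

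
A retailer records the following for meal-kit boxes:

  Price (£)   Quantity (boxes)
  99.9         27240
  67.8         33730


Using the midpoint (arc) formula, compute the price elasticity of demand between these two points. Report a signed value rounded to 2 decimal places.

%ΔQ = (33730 − 27240) / [(27240 + 33730)/2] = 6490/30485 = 0.212891…
%ΔP = (67.8 − 99.9) / [(99.9 + 67.8)/2] = -32.1/83.85 = -0.382826…
Arc Ed = %ΔQ / %ΔP = (6490/30485) / (-32.1/83.85) = -0.5561…

-0.56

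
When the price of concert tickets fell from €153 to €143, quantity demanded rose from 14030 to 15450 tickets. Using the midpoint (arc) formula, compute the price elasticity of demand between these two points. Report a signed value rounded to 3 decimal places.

%ΔQ = (15450 − 14030) / [(14030 + 15450)/2] = 1420/14740 = 0.096336…
%ΔP = (143 − 153) / [(153 + 143)/2] = -10/148 = -0.067567…
Arc Ed = %ΔQ / %ΔP = (1420/14740) / (-10/148) = -1.42578…

-1.426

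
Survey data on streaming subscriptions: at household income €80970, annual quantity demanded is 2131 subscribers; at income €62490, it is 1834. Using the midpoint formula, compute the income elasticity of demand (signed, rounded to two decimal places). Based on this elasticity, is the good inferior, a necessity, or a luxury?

%ΔQ = (1834 − 2131)/[( 2131 + 1834)/2] = -297/1982.5 = -0.149810…
%ΔIncome = (62490 − 80970)/[( 80970 + 62490)/2] = -18480/71730 = -0.257632…
E_income = (-297/1982.5) / (-18480/71730) = 0.5814…
0 < E_income < 1 ⇒ normal good, necessity.

0.58; necessity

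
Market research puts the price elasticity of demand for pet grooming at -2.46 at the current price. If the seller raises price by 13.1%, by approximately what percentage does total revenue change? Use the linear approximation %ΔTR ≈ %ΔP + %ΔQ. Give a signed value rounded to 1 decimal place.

-19.1%

%ΔQ ≈ Ed × %ΔP = (-2.46) × (+13.1%) = -32.2260%
%ΔTR ≈ %ΔP + %ΔQ = (+13.1%) + (-32.2260%) = -19.1260%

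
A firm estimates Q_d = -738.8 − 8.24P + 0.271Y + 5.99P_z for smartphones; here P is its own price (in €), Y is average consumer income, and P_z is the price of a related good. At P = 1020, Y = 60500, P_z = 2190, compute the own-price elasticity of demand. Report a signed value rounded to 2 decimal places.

-0.41

At the given values, Q_d = -738.8 − 8.24(1020) + 0.271(60500) + 5.99(2190) = 20370.
∂Q_d/∂P = −8.24.
E = (-8.24) × (1020/20370) = -0.4126…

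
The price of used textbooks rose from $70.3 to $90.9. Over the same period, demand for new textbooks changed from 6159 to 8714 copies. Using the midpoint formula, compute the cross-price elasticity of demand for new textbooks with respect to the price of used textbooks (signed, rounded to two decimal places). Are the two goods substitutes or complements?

%ΔQ_{new textbooks} = (8714 − 6159)/avg = 2555/7436.5 = 0.343575…
%ΔP_{used textbooks} = (90.9 − 70.3)/avg = 20.6/80.6 = 0.255583…
E_cross = (2555/7436.5) / (20.6/80.6) = 1.3442…
E_cross > 0 ⇒ the goods are substitutes.

1.34; substitutes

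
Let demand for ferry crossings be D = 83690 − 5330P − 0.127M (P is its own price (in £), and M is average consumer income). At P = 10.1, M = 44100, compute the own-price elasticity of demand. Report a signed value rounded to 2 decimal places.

-2.22

At the given values, D = 83690 − 5330(10.1) − 0.127(44100) = 24256.3.
∂D/∂P = −5330.
E = (-5330) × (10.1/24256.3) = -2.2193…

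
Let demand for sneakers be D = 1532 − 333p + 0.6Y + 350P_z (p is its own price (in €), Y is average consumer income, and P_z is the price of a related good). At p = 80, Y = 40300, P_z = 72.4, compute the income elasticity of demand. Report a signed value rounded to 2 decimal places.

At the given values, D = 1532 − 333(80) + 0.6(40300) + 350(72.4) = 24412.
∂D/∂Y = 0.6.
E = (0.6) × (40300/24412) = 0.9904…

0.99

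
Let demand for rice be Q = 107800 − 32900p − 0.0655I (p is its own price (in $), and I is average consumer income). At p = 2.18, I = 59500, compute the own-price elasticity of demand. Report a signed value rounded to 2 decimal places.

-2.23

At the given values, Q = 107800 − 32900(2.18) − 0.0655(59500) = 32180.75.
∂Q/∂p = −32900.
E = (-32900) × (2.18/32180.75) = -2.2287…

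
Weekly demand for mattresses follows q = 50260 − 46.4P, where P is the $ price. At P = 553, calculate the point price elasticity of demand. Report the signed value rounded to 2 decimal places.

-1.04

dq/dP = −46.4. At P = 553, q = 50260 − 46.4(553) = 24600.8.
Ed = (dq/dP)·(P/q) = −46.4 × (553/24600.8) = -1.0430…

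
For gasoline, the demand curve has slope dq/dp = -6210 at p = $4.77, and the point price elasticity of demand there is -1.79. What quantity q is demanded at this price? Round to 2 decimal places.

16548.44

Ed = (dq/dp)·(p/q) ⇒ q = (dq/dp)·p/Ed = (-6210)·4.77/(-1.79) = 16548.4357…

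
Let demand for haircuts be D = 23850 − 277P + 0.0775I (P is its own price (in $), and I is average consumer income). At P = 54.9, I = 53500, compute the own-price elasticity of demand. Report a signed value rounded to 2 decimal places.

At the given values, D = 23850 − 277(54.9) + 0.0775(53500) = 12788.95.
∂D/∂P = −277.
E = (-277) × (54.9/12788.95) = -1.1890…

-1.19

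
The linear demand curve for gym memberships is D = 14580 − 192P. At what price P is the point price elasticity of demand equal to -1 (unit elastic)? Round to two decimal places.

Ed = −192P/(14580 − 192P). Set this equal to -1:
192P = 1·(14580 − 192P) ⇒ 192P(1 + 1) = 1·14580
P = 1·14580 / (192·2) = 37.9687…

37.97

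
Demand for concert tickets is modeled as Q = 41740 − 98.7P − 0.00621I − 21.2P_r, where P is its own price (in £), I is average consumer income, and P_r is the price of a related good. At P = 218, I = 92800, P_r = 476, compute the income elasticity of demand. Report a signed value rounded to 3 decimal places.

-0.060

At the given values, Q = 41740 − 98.7(218) − 0.00621(92800) − 21.2(476) = 9555.912.
∂Q/∂I = -0.00621.
E = (-0.00621) × (92800/9555.912) = -0.06030…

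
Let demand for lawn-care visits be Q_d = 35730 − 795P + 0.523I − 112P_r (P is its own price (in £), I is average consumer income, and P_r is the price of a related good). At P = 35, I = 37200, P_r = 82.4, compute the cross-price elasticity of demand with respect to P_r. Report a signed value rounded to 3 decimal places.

At the given values, Q_d = 35730 − 795(35) + 0.523(37200) − 112(82.4) = 18131.8.
∂Q_d/∂P_r = -112.
E = (-112) × (82.4/18131.8) = -0.50898…

-0.509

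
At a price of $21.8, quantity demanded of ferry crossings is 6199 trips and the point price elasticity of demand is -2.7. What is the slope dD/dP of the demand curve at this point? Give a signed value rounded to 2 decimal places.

-767.77

Ed = (dD/dP)·(P/D) ⇒ dD/dP = Ed·D/P = (-2.7)·6199/21.8 = -767.7660…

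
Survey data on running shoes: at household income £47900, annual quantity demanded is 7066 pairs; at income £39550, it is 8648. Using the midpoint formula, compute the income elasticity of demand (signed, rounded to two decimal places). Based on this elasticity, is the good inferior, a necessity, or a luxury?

-1.05; inferior

%ΔQ = (8648 − 7066)/[( 7066 + 8648)/2] = 1582/7857 = 0.201349…
%ΔIncome = (39550 − 47900)/[( 47900 + 39550)/2] = -8350/43725 = -0.190966…
E_income = (1582/7857) / (-8350/43725) = -1.0543…
E_income < 0 ⇒ inferior good.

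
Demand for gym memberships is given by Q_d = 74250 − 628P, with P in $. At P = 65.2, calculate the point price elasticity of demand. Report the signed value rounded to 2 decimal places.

dQ_d/dP = −628. At P = 65.2, Q_d = 74250 − 628(65.2) = 33304.4.
Ed = (dQ_d/dP)·(P/Q_d) = −628 × (65.2/33304.4) = -1.2294…

-1.23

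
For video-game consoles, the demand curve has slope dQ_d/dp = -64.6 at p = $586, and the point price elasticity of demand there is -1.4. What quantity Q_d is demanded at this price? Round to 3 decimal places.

27039.714

Ed = (dQ_d/dp)·(p/Q_d) ⇒ Q_d = (dQ_d/dp)·p/Ed = (-64.6)·586/(-1.4) = 27039.71428…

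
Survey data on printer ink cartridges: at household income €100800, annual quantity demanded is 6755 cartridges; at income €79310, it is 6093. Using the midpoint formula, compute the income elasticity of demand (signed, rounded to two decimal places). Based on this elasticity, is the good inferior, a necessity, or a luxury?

0.43; necessity

%ΔQ = (6093 − 6755)/[( 6755 + 6093)/2] = -662/6424 = -0.103051…
%ΔIncome = (79310 − 100800)/[( 100800 + 79310)/2] = -21490/90055 = -0.238631…
E_income = (-662/6424) / (-21490/90055) = 0.4318…
0 < E_income < 1 ⇒ normal good, necessity.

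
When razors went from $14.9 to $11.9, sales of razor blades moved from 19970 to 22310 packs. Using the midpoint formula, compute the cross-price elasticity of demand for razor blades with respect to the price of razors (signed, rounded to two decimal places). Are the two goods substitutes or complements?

-0.49; complements

%ΔQ_{razor blades} = (22310 − 19970)/avg = 2340/21140 = 0.110690…
%ΔP_{razors} = (11.9 − 14.9)/avg = -3/13.4 = -0.223880…
E_cross = (2340/21140) / (-3/13.4) = -0.4944…
E_cross < 0 ⇒ the goods are complements.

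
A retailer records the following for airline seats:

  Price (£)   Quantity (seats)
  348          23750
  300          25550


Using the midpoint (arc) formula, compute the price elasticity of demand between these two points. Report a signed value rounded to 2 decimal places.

%ΔQ = (25550 − 23750) / [(23750 + 25550)/2] = 1800/24650 = 0.073022…
%ΔP = (300 − 348) / [(348 + 300)/2] = -48/324 = -0.148148…
Arc Ed = %ΔQ / %ΔP = (1800/24650) / (-48/324) = -0.4929…

-0.49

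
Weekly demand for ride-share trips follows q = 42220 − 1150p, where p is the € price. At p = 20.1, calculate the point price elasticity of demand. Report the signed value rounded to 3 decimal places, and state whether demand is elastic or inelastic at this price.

-1.210; elastic

dq/dp = −1150. At p = 20.1, q = 42220 − 1150(20.1) = 19105.
Ed = (dq/dp)·(p/q) = −1150 × (20.1/19105) = -1.20989…
|Ed| = 1.210 > 1, so demand is elastic.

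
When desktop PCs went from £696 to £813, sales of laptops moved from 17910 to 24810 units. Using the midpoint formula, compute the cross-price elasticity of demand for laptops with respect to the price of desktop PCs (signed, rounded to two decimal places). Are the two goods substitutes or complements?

%ΔQ_{laptops} = (24810 − 17910)/avg = 6900/21360 = 0.323033…
%ΔP_{desktop PCs} = (813 − 696)/avg = 117/754.5 = 0.155069…
E_cross = (6900/21360) / (117/754.5) = 2.0831…
E_cross > 0 ⇒ the goods are substitutes.

2.08; substitutes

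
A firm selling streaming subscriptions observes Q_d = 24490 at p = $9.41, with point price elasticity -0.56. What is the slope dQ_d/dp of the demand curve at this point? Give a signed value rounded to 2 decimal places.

-1457.43

Ed = (dQ_d/dp)·(p/Q_d) ⇒ dQ_d/dp = Ed·Q_d/p = (-0.56)·24490/9.41 = -1457.4282…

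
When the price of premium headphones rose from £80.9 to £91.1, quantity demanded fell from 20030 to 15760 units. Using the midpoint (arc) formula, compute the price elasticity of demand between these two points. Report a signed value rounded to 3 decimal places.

%ΔQ = (15760 − 20030) / [(20030 + 15760)/2] = -4270/17895 = -0.238614…
%ΔP = (91.1 − 80.9) / [(80.9 + 91.1)/2] = 10.2/86 = 0.118604…
Arc Ed = %ΔQ / %ΔP = (-4270/17895) / (10.2/86) = -2.01184…

-2.012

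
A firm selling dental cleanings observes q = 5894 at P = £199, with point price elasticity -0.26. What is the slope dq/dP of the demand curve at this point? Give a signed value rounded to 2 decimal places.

Ed = (dq/dP)·(P/q) ⇒ dq/dP = Ed·q/P = (-0.26)·5894/199 = -7.7007…

-7.70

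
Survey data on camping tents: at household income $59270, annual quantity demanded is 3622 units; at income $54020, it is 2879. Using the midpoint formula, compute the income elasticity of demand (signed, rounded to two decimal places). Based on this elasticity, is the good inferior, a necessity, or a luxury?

2.47; luxury

%ΔQ = (2879 − 3622)/[( 3622 + 2879)/2] = -743/3250.5 = -0.228580…
%ΔIncome = (54020 − 59270)/[( 59270 + 54020)/2] = -5250/56645 = -0.092682…
E_income = (-743/3250.5) / (-5250/56645) = 2.4662…
E_income > 1 ⇒ normal good, luxury.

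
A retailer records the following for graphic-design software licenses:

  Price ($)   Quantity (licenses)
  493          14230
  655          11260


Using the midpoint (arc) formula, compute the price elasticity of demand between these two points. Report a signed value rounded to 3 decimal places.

-0.826

%ΔQ = (11260 − 14230) / [(14230 + 11260)/2] = -2970/12745 = -0.233032…
%ΔP = (655 − 493) / [(493 + 655)/2] = 162/574 = 0.282229…
Arc Ed = %ΔQ / %ΔP = (-2970/12745) / (162/574) = -0.82568…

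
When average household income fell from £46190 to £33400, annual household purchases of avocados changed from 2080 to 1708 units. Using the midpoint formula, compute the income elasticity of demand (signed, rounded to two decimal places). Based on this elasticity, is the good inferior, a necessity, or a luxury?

%ΔQ = (1708 − 2080)/[( 2080 + 1708)/2] = -372/1894 = -0.196409…
%ΔIncome = (33400 − 46190)/[( 46190 + 33400)/2] = -12790/39795 = -0.321397…
E_income = (-372/1894) / (-12790/39795) = 0.6111…
0 < E_income < 1 ⇒ normal good, necessity.

0.61; necessity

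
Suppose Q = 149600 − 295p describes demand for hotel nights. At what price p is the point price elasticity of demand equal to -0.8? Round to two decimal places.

Ed = −295p/(149600 − 295p). Set this equal to -0.8:
295p = 0.8·(149600 − 295p) ⇒ 295p(1 + 0.8) = 0.8·149600
p = 0.8·149600 / (295·1.8) = 225.3860…

225.39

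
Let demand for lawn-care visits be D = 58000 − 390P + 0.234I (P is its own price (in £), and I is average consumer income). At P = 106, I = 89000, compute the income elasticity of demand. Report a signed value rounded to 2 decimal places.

At the given values, D = 58000 − 390(106) + 0.234(89000) = 37486.
∂D/∂I = 0.234.
E = (0.234) × (89000/37486) = 0.5555…

0.56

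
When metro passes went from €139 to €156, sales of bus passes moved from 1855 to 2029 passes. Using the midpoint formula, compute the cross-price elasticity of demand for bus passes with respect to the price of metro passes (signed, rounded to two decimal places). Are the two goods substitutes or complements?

%ΔQ_{bus passes} = (2029 − 1855)/avg = 174/1942 = 0.089598…
%ΔP_{metro passes} = (156 − 139)/avg = 17/147.5 = 0.115254…
E_cross = (174/1942) / (17/147.5) = 0.7773…
E_cross > 0 ⇒ the goods are substitutes.

0.78; substitutes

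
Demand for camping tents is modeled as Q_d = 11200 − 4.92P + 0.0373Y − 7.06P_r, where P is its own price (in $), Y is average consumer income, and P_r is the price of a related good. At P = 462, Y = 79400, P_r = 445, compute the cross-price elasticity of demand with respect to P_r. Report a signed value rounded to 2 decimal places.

At the given values, Q_d = 11200 − 4.92(462) + 0.0373(79400) − 7.06(445) = 8746.88.
∂Q_d/∂P_r = -7.06.
E = (-7.06) × (445/8746.88) = -0.3591…

-0.36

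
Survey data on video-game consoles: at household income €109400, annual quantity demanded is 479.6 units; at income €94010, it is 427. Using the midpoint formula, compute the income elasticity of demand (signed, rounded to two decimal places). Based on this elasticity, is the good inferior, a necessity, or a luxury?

0.77; necessity

%ΔQ = (427 − 479.6)/[( 479.6 + 427)/2] = -52.6/453.3 = -0.116037…
%ΔIncome = (94010 − 109400)/[( 109400 + 94010)/2] = -15390/101705 = -0.151319…
E_income = (-52.6/453.3) / (-15390/101705) = 0.7668…
0 < E_income < 1 ⇒ normal good, necessity.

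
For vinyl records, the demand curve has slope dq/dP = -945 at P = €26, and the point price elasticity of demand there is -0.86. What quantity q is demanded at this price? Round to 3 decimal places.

Ed = (dq/dP)·(P/q) ⇒ q = (dq/dP)·P/Ed = (-945)·26/(-0.86) = 28569.76744…

28569.767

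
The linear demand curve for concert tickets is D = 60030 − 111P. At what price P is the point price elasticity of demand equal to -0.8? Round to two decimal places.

Ed = −111P/(60030 − 111P). Set this equal to -0.8:
111P = 0.8·(60030 − 111P) ⇒ 111P(1 + 0.8) = 0.8·60030
P = 0.8·60030 / (111·1.8) = 240.3603…

240.36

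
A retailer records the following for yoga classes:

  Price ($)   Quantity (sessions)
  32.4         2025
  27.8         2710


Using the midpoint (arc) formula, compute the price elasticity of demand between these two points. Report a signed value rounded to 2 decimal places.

%ΔQ = (2710 − 2025) / [(2025 + 2710)/2] = 685/2367.5 = 0.289334…
%ΔP = (27.8 − 32.4) / [(32.4 + 27.8)/2] = -4.6/30.1 = -0.152823…
Arc Ed = %ΔQ / %ΔP = (685/2367.5) / (-4.6/30.1) = -1.8932…

-1.89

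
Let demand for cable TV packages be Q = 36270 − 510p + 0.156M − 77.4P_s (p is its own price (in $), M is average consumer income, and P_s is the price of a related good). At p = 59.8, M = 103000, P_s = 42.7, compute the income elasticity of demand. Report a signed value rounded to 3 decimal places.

0.867

At the given values, Q = 36270 − 510(59.8) + 0.156(103000) − 77.4(42.7) = 18535.02.
∂Q/∂M = 0.156.
E = (0.156) × (103000/18535.02) = 0.86689…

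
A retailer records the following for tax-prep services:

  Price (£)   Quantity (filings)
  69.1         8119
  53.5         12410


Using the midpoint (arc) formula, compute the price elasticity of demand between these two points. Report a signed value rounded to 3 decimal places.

%ΔQ = (12410 − 8119) / [(8119 + 12410)/2] = 4291/10264.5 = 0.418042…
%ΔP = (53.5 − 69.1) / [(69.1 + 53.5)/2] = -15.6/61.3 = -0.254486…
Arc Ed = %ΔQ / %ΔP = (4291/10264.5) / (-15.6/61.3) = -1.64269…

-1.643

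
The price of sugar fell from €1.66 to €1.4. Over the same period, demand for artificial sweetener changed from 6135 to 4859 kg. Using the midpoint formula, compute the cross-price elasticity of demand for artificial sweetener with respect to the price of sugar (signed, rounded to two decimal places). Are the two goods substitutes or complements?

1.37; substitutes

%ΔQ_{artificial sweetener} = (4859 − 6135)/avg = -1276/5497 = -0.232126…
%ΔP_{sugar} = (1.4 − 1.66)/avg = -0.26/1.53 = -0.169934…
E_cross = (-1276/5497) / (-0.26/1.53) = 1.3659…
E_cross > 0 ⇒ the goods are substitutes.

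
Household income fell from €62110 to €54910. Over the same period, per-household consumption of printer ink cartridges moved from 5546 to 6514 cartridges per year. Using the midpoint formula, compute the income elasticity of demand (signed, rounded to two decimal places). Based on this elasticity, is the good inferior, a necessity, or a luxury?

-1.30; inferior

%ΔQ = (6514 − 5546)/[( 5546 + 6514)/2] = 968/6030 = 0.160530…
%ΔIncome = (54910 − 62110)/[( 62110 + 54910)/2] = -7200/58510 = -0.123055…
E_income = (968/6030) / (-7200/58510) = -1.3045…
E_income < 0 ⇒ inferior good.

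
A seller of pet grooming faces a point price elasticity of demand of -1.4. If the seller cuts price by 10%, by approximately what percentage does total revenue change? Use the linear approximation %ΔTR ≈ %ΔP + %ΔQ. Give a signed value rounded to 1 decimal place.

%ΔQ ≈ Ed × %ΔP = (-1.4) × (-10%) = +14.0000%
%ΔTR ≈ %ΔP + %ΔQ = (-10%) + (+14.0000%) = +4.0000%

+4.0%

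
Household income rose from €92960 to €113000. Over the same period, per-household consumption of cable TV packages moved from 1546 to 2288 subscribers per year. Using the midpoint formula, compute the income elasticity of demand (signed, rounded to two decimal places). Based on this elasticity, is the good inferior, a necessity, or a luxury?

%ΔQ = (2288 − 1546)/[( 1546 + 2288)/2] = 742/1917 = 0.387063…
%ΔIncome = (113000 − 92960)/[( 92960 + 113000)/2] = 20040/102980 = 0.194600…
E_income = (742/1917) / (20040/102980) = 1.9890…
E_income > 1 ⇒ normal good, luxury.

1.99; luxury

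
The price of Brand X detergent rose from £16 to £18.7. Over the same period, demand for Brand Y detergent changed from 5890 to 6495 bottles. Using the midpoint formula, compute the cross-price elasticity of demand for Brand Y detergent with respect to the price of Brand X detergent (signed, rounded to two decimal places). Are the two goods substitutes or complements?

0.63; substitutes

%ΔQ_{Brand Y detergent} = (6495 − 5890)/avg = 605/6192.5 = 0.097698…
%ΔP_{Brand X detergent} = (18.7 − 16)/avg = 2.7/17.35 = 0.155619…
E_cross = (605/6192.5) / (2.7/17.35) = 0.6278…
E_cross > 0 ⇒ the goods are substitutes.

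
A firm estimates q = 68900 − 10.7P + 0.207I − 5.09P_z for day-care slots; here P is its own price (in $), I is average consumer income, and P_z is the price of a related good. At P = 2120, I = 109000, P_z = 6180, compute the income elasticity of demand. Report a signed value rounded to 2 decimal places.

At the given values, q = 68900 − 10.7(2120) + 0.207(109000) − 5.09(6180) = 37322.8.
∂q/∂I = 0.207.
E = (0.207) × (109000/37322.8) = 0.6045…

0.60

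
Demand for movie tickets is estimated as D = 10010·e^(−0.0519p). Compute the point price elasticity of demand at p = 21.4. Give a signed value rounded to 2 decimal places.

dD/dp = −0.0519·D = -171.099. At p = 21.4, D = 3296.71.
Ed = (dD/dp)·(p/D) = (-171.099) × (21.4/3296.71) = -1.1106…

-1.11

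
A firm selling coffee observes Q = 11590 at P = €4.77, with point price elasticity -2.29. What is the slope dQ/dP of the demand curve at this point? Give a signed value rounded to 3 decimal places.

Ed = (dQ/dP)·(P/Q) ⇒ dQ/dP = Ed·Q/P = (-2.29)·11590/4.77 = -5564.17190…

-5564.172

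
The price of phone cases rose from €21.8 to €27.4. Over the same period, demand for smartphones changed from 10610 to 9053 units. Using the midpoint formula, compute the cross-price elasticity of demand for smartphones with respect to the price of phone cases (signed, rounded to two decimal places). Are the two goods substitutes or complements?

-0.70; complements

%ΔQ_{smartphones} = (9053 − 10610)/avg = -1557/9831.5 = -0.158368…
%ΔP_{phone cases} = (27.4 − 21.8)/avg = 5.6/24.6 = 0.227642…
E_cross = (-1557/9831.5) / (5.6/24.6) = -0.6956…
E_cross < 0 ⇒ the goods are complements.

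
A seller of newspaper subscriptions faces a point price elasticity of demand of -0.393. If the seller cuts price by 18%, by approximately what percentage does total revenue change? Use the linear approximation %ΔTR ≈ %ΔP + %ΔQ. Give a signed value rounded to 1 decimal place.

-10.9%

%ΔQ ≈ Ed × %ΔP = (-0.393) × (-18%) = +7.0740%
%ΔTR ≈ %ΔP + %ΔQ = (-18%) + (+7.0740%) = -10.9260%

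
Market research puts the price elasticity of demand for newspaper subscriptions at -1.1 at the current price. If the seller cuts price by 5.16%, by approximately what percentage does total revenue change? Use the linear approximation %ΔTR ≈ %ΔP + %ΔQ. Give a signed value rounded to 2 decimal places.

+0.52%

%ΔQ ≈ Ed × %ΔP = (-1.1) × (-5.16%) = +5.6760%
%ΔTR ≈ %ΔP + %ΔQ = (-5.16%) + (+5.6760%) = +0.5160%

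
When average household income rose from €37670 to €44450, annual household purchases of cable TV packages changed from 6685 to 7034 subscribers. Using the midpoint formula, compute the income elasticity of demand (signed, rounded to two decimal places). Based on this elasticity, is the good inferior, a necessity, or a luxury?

0.31; necessity

%ΔQ = (7034 − 6685)/[( 6685 + 7034)/2] = 349/6859.5 = 0.050878…
%ΔIncome = (44450 − 37670)/[( 37670 + 44450)/2] = 6780/41060 = 0.165124…
E_income = (349/6859.5) / (6780/41060) = 0.3081…
0 < E_income < 1 ⇒ normal good, necessity.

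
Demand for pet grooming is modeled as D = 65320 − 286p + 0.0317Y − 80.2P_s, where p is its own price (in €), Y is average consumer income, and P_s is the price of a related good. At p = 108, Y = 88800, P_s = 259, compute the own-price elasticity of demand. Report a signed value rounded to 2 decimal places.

At the given values, D = 65320 − 286(108) + 0.0317(88800) − 80.2(259) = 16475.16.
∂D/∂p = −286.
E = (-286) × (108/16475.16) = -1.8748…

-1.87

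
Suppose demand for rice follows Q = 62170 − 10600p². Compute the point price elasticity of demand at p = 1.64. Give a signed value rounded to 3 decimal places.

-1.694

dQ/dp = −2·10600·p = -34768. At p = 1.64, Q = 33660.24.
Ed = (dQ/dp)·(p/Q) = (-34768) × (1.64/33660.24) = -1.69397…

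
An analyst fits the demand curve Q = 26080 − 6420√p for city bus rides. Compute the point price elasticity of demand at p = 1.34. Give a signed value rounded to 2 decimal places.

dQ/dp = −6420/(2√p) = -2773.02. At p = 1.34, Q = 18648.3.
Ed = (dQ/dp)·(p/Q) = (-2773.02) × (1.34/18648.3) = -0.1992…

-0.20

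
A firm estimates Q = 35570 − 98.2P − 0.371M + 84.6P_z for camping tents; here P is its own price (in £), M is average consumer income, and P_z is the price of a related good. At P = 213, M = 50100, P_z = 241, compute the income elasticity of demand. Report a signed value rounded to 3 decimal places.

-1.130

At the given values, Q = 35570 − 98.2(213) − 0.371(50100) + 84.6(241) = 16454.9.
∂Q/∂M = -0.371.
E = (-0.371) × (50100/16454.9) = -1.12957…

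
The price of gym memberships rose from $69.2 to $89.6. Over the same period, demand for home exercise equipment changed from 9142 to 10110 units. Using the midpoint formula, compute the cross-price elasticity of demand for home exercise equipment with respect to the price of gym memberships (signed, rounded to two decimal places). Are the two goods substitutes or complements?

%ΔQ_{home exercise equipment} = (10110 − 9142)/avg = 968/9626 = 0.100560…
%ΔP_{gym memberships} = (89.6 − 69.2)/avg = 20.4/79.4 = 0.256926…
E_cross = (968/9626) / (20.4/79.4) = 0.3913…
E_cross > 0 ⇒ the goods are substitutes.

0.39; substitutes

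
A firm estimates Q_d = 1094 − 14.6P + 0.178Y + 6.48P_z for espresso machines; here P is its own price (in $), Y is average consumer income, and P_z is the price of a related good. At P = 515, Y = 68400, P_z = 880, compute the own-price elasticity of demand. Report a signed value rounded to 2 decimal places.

At the given values, Q_d = 1094 − 14.6(515) + 0.178(68400) + 6.48(880) = 11452.6.
∂Q_d/∂P = −14.6.
E = (-14.6) × (515/11452.6) = -0.6565…

-0.66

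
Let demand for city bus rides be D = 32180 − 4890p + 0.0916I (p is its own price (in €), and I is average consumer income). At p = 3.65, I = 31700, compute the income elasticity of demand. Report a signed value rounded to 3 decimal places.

At the given values, D = 32180 − 4890(3.65) + 0.0916(31700) = 17235.22.
∂D/∂I = 0.0916.
E = (0.0916) × (31700/17235.22) = 0.16847…

0.168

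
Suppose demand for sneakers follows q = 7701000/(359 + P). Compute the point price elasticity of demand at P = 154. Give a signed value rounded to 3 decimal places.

dq/dP = −7701000/(359 + P)² = -29.2626. At P = 154, q = 15011.7.
Ed = (dq/dP)·(P/q) = (-29.2626) × (154/15011.7) = -0.30019…

-0.300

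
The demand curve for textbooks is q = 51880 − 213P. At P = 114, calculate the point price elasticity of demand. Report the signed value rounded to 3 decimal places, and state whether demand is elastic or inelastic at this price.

dq/dP = −213. At P = 114, q = 51880 − 213(114) = 27598.
Ed = (dq/dP)·(P/q) = −213 × (114/27598) = -0.87984…
|Ed| = 0.880 < 1, so demand is inelastic.

-0.880; inelastic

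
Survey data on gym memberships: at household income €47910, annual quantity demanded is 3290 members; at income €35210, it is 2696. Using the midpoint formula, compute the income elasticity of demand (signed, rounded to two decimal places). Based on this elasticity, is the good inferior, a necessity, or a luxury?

0.65; necessity

%ΔQ = (2696 − 3290)/[( 3290 + 2696)/2] = -594/2993 = -0.198463…
%ΔIncome = (35210 − 47910)/[( 47910 + 35210)/2] = -12700/41560 = -0.305582…
E_income = (-594/2993) / (-12700/41560) = 0.6494…
0 < E_income < 1 ⇒ normal good, necessity.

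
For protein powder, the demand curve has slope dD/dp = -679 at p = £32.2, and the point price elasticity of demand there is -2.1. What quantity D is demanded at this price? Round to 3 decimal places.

10411.333

Ed = (dD/dp)·(p/D) ⇒ D = (dD/dp)·p/Ed = (-679)·32.2/(-2.1) = 10411.33333…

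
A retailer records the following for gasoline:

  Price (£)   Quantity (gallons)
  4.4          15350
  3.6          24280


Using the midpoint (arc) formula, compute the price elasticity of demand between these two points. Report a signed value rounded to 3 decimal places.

%ΔQ = (24280 − 15350) / [(15350 + 24280)/2] = 8930/19815 = 0.450668…
%ΔP = (3.6 − 4.4) / [(4.4 + 3.6)/2] = -0.8/4 = -0.2
Arc Ed = %ΔQ / %ΔP = (8930/19815) / (-0.8/4) = -2.25334…

-2.253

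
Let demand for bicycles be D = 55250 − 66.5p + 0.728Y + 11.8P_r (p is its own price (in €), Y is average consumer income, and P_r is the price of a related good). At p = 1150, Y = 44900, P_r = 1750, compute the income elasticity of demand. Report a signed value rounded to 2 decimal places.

At the given values, D = 55250 − 66.5(1150) + 0.728(44900) + 11.8(1750) = 32112.2.
∂D/∂Y = 0.728.
E = (0.728) × (44900/32112.2) = 1.0179…

1.02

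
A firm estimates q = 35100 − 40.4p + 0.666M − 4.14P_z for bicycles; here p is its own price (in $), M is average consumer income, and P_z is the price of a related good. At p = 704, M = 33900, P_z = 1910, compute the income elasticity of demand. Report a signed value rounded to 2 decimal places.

At the given values, q = 35100 − 40.4(704) + 0.666(33900) − 4.14(1910) = 21328.4.
∂q/∂M = 0.666.
E = (0.666) × (33900/21328.4) = 1.0585…

1.06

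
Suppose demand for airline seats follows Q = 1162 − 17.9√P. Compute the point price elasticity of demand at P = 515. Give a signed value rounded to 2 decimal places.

dQ/dP = −17.9/(2√P) = -0.394384. At P = 515, Q = 755.784.
Ed = (dQ/dP)·(P/Q) = (-0.394384) × (515/755.784) = -0.2687…

-0.27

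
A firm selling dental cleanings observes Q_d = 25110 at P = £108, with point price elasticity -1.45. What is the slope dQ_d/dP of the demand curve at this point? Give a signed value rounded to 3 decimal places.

-337.125

Ed = (dQ_d/dP)·(P/Q_d) ⇒ dQ_d/dP = Ed·Q_d/P = (-1.45)·25110/108 = -337.125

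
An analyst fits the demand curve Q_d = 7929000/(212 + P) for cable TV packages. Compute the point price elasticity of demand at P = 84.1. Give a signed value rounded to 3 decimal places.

-0.284

dQ_d/dP = −7929000/(212 + P)² = -90.4361. At P = 84.1, Q_d = 26778.1.
Ed = (dQ_d/dP)·(P/Q_d) = (-90.4361) × (84.1/26778.1) = -0.28402…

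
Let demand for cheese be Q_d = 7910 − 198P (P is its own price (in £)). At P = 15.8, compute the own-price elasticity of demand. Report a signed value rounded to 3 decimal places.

At the given values, Q_d = 7910 − 198(15.8) = 4781.6.
∂Q_d/∂P = −198.
E = (-198) × (15.8/4781.6) = -0.65425…

-0.654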